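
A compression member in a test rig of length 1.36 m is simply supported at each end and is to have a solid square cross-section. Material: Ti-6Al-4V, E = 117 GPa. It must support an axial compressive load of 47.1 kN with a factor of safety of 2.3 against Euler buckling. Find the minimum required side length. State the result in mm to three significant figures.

a ≈ 38.0 mm

Required P_cr = n·P = 2.3 × 47.1 = 108.3 kN
L_e = K·L = 1 × 1.36 = 1.360 m
Required I = P_cr·L_e²/(π²E) = 1.083×10^5 × 1.360² / (π² × 1.17×10^11) = 1.735×10^-7 m⁴
I_req = 1.735×10^5 mm⁴
Solid square: I = a⁴/12  ⇒  a = (12I)^(1/4) = (12×1.735×10^5)^(1/4) = 38.0 mm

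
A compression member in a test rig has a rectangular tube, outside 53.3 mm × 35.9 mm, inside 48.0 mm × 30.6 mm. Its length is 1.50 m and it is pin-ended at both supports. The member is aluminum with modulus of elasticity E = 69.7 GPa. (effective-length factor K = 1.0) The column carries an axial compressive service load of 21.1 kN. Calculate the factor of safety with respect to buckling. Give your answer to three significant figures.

n ≈ 1.32

Weak-axis I_min = (h_o·b_o³ − h_i·b_i³)/12 with b_o = 35.9, b_i = 30.60 mm (shorter outer/inner sides).
I_min = (53.3×35.9³ − 48.00×30.60³)/12 = 9.090×10^4 mm⁴
I = 9.090×10^4 mm⁴ = 9.090×10^-8 m⁴
Effective length L_e = K·L = 1 × 1.50 = 1.500 m
P_cr = π²EI / L_e² = π² × 69.7×10⁹ × 9.090×10^-8 / 1.500² = 2.779×10^4 N
Factor of safety n = P_cr / P = 27.791 / 21.1 = 1.32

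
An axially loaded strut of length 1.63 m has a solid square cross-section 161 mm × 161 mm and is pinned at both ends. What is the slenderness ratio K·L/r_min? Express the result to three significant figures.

λ ≈ 35.1

I = a⁴/12 = 161⁴/12 = 5.599×10^7 mm⁴
A = 2.592×10^4 mm²;  r_min = √(I/A) = √(5.599×10^7/2.592×10^4) = 46.48 mm
L_e = K·L = 1 × 1.63 m = 1.630 m = 1630.0 mm
λ = L_e / r_min = 1630.0 / 46.48 = 35.1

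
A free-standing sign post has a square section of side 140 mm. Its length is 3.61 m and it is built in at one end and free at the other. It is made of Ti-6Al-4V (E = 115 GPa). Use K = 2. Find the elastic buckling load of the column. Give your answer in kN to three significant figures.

P_cr ≈ 697 kN

I = a⁴/12 = 140⁴/12 = 3.201×10^7 mm⁴
I = 3.201×10^7 mm⁴ = 3.201×10^-5 m⁴
Effective length L_e = K·L = 2 × 3.61 = 7.220 m
P_cr = π²EI / L_e² = π² × 115×10⁹ × 3.201×10^-5 / 7.220² = 6.970×10^5 N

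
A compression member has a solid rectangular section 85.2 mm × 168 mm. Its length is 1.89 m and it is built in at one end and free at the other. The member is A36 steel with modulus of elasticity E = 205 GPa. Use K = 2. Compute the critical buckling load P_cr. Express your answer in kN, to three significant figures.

Buckling occurs about the weak axis: I_min = h·b³/12 with b = 85.2 mm (the shorter side).
I_min = 168×85.2³/12 = 8.659×10^6 mm⁴
I = 8.659×10^6 mm⁴ = 8.659×10^-6 m⁴
Effective length L_e = K·L = 2 × 1.89 = 3.780 m
P_cr = π²EI / L_e² = π² × 205×10⁹ × 8.659×10^-6 / 3.780² = 1.226×10^6 N

P_cr ≈ 1230 kN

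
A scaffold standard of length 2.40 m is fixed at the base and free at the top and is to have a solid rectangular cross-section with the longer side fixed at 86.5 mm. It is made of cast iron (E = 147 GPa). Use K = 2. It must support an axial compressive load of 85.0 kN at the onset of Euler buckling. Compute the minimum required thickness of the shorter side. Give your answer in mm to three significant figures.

L_e = K·L = 2 × 2.40 = 4.800 m
Required I = P_cr·L_e²/(π²E) = 8.500×10^4 × 4.800² / (π² × 1.47×10^11) = 1.350×10^-6 m⁴
I_req = 1.350×10^6 mm⁴
Rectangle, weak axis: I_min = h·b³/12 with h = 86.5 mm fixed  ⇒  b = (12I/h)^(1/3) = 57.2 mm

b ≈ 57.2 mm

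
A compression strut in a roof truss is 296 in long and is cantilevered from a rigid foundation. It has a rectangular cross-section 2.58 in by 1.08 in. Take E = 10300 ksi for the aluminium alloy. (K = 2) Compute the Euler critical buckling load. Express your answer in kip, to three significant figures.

P_cr ≈ 0.0786 kip

Buckling occurs about the weak axis: I_min = h·b³/12 with b = 1.08 in (the shorter side).
I_min = 2.58×1.08³/12 = 0.2708 in⁴
Effective length L_e = K·L = 2 × 296 = 592.0 in
P_cr = π²EI / L_e² = π² × 10300×10³ × 0.2708 / 592.0² = 78.56 lb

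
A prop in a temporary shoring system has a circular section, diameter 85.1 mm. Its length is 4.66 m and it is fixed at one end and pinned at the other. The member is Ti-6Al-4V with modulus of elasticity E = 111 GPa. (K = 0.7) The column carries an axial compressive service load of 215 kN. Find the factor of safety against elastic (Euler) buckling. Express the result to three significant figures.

I = πd⁴/64 = π×85.1⁴/64 = 2.574×10^6 mm⁴
I = 2.574×10^6 mm⁴ = 2.574×10^-6 m⁴
Effective length L_e = K·L = 0.7 × 4.66 = 3.262 m
P_cr = π²EI / L_e² = π² × 111×10⁹ × 2.574×10^-6 / 3.262² = 2.651×10^5 N
Factor of safety n = P_cr / P = 265.06 / 215 = 1.23

n ≈ 1.23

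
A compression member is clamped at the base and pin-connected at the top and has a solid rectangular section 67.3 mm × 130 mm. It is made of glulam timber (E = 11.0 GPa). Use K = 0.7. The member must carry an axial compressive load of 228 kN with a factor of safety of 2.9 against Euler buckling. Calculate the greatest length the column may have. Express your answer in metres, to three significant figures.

Buckling occurs about the weak axis: I_min = h·b³/12 with b = 67.3 mm (the shorter side).
I_min = 130×67.3³/12 = 3.302×10^6 mm⁴
I = 3.302×10^-6 m⁴
Required critical load P_cr = n·P = 2.9 × 228 = 661.2 kN = 6.612×10^5 N
From P_cr = π²EI/(K·L)²:  L = (1/K)·√(π²EI/P_cr) = (1/0.7)·√(π²×1.10×10^10×3.302×10^-6/6.612×10^5)
L = 1.05 m

L_max ≈ 1.05 m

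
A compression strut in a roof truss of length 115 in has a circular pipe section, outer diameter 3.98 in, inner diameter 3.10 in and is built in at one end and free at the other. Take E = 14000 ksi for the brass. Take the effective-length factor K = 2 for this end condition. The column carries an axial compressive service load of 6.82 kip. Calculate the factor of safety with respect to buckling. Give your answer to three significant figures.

d_o = 3.98 in, d_i = 3.10 in
I = π(d_o⁴ − d_i⁴)/64 = π(3.98⁴ − 3.100⁴)/64 = 7.784 in⁴
Effective length L_e = K·L = 2 × 115 = 230.0 in
P_cr = π²EI / L_e² = π² × 14000×10³ × 7.784 / 230.0² = 2.033×10^4 lb
Factor of safety n = P_cr / P = 20.331 / 6.82 = 2.98

n ≈ 2.98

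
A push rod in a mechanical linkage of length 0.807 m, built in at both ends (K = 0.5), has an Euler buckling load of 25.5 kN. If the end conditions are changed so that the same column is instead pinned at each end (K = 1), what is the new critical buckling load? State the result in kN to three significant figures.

P_cr ∝ 1/K², so P_cr,new = P_cr,old × (K_old/K_new)² = 25.5 × (0.5/1)²
= 25.5 × 0.2500 = 6.38 kN

P_cr ≈ 6.38 kN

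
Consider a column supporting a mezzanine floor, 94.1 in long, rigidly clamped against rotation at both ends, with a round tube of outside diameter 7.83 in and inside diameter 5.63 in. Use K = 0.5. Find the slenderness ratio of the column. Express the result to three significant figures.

d_o = 7.83 in, d_i = 5.63 in
I = π(d_o⁴ − d_i⁴)/64 = π(7.83⁴ − 5.630⁴)/64 = 135.2 in⁴
A = 23.26 in²;  r_min = √(I/A) = √(135.2/23.26) = 2.411 in
L_e = K·L = 0.5 × 94.1 = 47.05 in
λ = L_e / r_min = 47.050 / 2.411 = 19.5

λ ≈ 19.5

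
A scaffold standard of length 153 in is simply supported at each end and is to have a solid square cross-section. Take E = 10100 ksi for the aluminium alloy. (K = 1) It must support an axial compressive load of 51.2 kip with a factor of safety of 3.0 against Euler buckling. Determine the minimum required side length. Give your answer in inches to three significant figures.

a ≈ 4.56 in

Required P_cr = n·P = 3.0 × 51.2 = 153.6 kip
L_e = K·L = 1 × 153 = 153.0 in
Required I = P_cr·L_e²/(π²E) = 1.536×10^5 × 153.0² / (π² × 1.01×10^7) = 36.07 in⁴
Solid square: I = a⁴/12  ⇒  a = (12I)^(1/4) = (12×36.07)^(1/4) = 4.56 in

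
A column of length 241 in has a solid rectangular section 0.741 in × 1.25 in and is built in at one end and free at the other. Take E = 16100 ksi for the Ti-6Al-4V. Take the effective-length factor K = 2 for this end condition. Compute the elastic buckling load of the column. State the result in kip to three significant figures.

Buckling occurs about the weak axis: I_min = h·b³/12 with b = 0.741 in (the shorter side).
I_min = 1.25×0.741³/12 = 4.238×10^-2 in⁴
Effective length L_e = K·L = 2 × 241 = 482.0 in
P_cr = π²EI / L_e² = π² × 16100×10³ × 4.238×10^-2 / 482.0² = 28.99 lb

P_cr ≈ 0.0290 kip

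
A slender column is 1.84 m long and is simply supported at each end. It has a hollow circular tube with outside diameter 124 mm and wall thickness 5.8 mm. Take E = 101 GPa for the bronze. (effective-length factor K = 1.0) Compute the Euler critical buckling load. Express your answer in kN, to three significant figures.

Inner diameter d_i = 124 − 2×5.8 = 112.4 mm
I = π(d_o⁴ − d_i⁴)/64 = π(124⁴ − 112.4⁴)/64 = 3.770×10^6 mm⁴
I = 3.770×10^6 mm⁴ = 3.770×10^-6 m⁴
Effective length L_e = K·L = 1 × 1.84 = 1.840 m
P_cr = π²EI / L_e² = π² × 101×10⁹ × 3.770×10^-6 / 1.840² = 1.110×10^6 N

P_cr ≈ 1110 kN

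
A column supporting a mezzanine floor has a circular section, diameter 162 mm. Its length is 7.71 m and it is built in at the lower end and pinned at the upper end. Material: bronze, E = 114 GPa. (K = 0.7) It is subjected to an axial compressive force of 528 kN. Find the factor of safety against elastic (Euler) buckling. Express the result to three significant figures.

I = πd⁴/64 = π×162⁴/64 = 3.381×10^7 mm⁴
I = 3.381×10^7 mm⁴ = 3.381×10^-5 m⁴
Effective length L_e = K·L = 0.7 × 7.71 = 5.397 m
P_cr = π²EI / L_e² = π² × 114×10⁹ × 3.381×10^-5 / 5.397² = 1.306×10^6 N
Factor of safety n = P_cr / P = 1306.0 / 528 = 2.47

n ≈ 2.47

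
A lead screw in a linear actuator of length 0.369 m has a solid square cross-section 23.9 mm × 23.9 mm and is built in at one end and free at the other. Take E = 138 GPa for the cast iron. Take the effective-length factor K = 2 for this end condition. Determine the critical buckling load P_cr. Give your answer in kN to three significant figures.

I = a⁴/12 = 23.9⁴/12 = 2.719×10^4 mm⁴
I = 2.719×10^4 mm⁴ = 2.719×10^-8 m⁴
Effective length L_e = K·L = 2 × 0.369 = 0.7380 m
P_cr = π²EI / L_e² = π² × 138×10⁹ × 2.719×10^-8 / 0.7380² = 6.799×10^4 N

P_cr ≈ 68.0 kN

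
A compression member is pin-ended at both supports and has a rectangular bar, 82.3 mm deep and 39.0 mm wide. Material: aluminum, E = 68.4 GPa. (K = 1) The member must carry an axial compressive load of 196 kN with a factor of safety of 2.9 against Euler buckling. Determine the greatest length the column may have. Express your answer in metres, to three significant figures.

Buckling occurs about the weak axis: I_min = h·b³/12 with b = 39.0 mm (the shorter side).
I_min = 82.3×39.0³/12 = 4.068×10^5 mm⁴
I = 4.068×10^-7 m⁴
Required critical load P_cr = n·P = 2.9 × 196 = 568.4 kN = 5.684×10^5 N
From P_cr = π²EI/(K·L)²:  L = (1/K)·√(π²EI/P_cr) = (1/1)·√(π²×6.84×10^10×4.068×10^-7/5.684×10^5)
L = 0.695 m

L_max ≈ 0.695 m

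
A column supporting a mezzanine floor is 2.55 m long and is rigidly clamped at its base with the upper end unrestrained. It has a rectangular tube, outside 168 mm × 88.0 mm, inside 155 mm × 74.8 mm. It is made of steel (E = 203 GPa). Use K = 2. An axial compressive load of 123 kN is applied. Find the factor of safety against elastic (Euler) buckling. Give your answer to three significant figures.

n ≈ 2.59

Weak-axis I_min = (h_o·b_o³ − h_i·b_i³)/12 with b_o = 88.0, b_i = 74.80 mm (shorter outer/inner sides).
I_min = (168×88.0³ − 155.0×74.80³)/12 = 4.135×10^6 mm⁴
I = 4.135×10^6 mm⁴ = 4.135×10^-6 m⁴
Effective length L_e = K·L = 2 × 2.55 = 5.100 m
P_cr = π²EI / L_e² = π² × 203×10⁹ × 4.135×10^-6 / 5.100² = 3.185×10^5 N
Factor of safety n = P_cr / P = 318.51 / 123 = 2.59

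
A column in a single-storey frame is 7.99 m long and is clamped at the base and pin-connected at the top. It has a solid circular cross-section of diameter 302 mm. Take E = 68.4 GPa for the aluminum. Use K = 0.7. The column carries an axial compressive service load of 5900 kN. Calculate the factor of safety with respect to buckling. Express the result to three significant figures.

I = πd⁴/64 = π×302⁴/64 = 4.083×10^8 mm⁴
I = 4.083×10^8 mm⁴ = 4.083×10^-4 m⁴
Effective length L_e = K·L = 0.7 × 7.99 = 5.593 m
P_cr = π²EI / L_e² = π² × 68.4×10⁹ × 4.083×10^-4 / 5.593² = 8.812×10^6 N
Factor of safety n = P_cr / P = 8811.8 / 5900 = 1.49

n ≈ 1.49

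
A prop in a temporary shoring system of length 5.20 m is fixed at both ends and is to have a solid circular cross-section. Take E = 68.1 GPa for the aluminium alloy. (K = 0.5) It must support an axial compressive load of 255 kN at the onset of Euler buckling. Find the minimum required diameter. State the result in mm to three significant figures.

d ≈ 85.0 mm

L_e = K·L = 0.5 × 5.20 = 2.600 m
Required I = P_cr·L_e²/(π²E) = 2.550×10^5 × 2.600² / (π² × 6.81×10^10) = 2.565×10^-6 m⁴
I_req = 2.565×10^6 mm⁴
Solid circle: I = πd⁴/64  ⇒  d = (64I/π)^(1/4) = (64×2.565×10^6/π)^(1/4) = 85.0 mm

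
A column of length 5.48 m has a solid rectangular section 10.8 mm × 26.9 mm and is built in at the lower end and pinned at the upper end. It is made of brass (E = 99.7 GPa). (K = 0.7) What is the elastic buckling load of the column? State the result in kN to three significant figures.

Buckling occurs about the weak axis: I_min = h·b³/12 with b = 10.8 mm (the shorter side).
I_min = 26.9×10.8³/12 = 2.824×10^3 mm⁴
I = 2.824×10^3 mm⁴ = 2.824×10^-9 m⁴
Effective length L_e = K·L = 0.7 × 5.48 = 3.836 m
P_cr = π²EI / L_e² = π² × 99.7×10⁹ × 2.824×10^-9 / 3.836² = 188.8 N

P_cr ≈ 0.189 kN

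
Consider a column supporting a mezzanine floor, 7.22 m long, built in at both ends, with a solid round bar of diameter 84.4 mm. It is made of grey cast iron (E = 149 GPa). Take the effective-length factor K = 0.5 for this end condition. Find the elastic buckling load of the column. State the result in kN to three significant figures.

I = πd⁴/64 = π×84.4⁴/64 = 2.491×10^6 mm⁴
I = 2.491×10^6 mm⁴ = 2.491×10^-6 m⁴
Effective length L_e = K·L = 0.5 × 7.22 = 3.610 m
P_cr = π²EI / L_e² = π² × 149×10⁹ × 2.491×10^-6 / 3.610² = 2.811×10^5 N

P_cr ≈ 281 kN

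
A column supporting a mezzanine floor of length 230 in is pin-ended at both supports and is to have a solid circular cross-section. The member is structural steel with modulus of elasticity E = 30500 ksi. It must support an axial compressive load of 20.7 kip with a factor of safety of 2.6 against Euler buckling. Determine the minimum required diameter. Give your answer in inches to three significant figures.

Required P_cr = n·P = 2.6 × 20.7 = 53.82 kip
L_e = K·L = 1 × 230 = 230.0 in
Required I = P_cr·L_e²/(π²E) = 5.382×10^4 × 230.0² / (π² × 3.05×10^7) = 9.458 in⁴
Solid circle: I = πd⁴/64  ⇒  d = (64I/π)^(1/4) = (64×9.458/π)^(1/4) = 3.73 in

d ≈ 3.73 in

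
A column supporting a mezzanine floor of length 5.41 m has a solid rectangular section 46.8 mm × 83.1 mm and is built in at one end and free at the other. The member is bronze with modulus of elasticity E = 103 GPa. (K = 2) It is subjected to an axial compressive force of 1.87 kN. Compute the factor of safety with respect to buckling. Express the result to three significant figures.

n ≈ 3.30

Buckling occurs about the weak axis: I_min = h·b³/12 with b = 46.8 mm (the shorter side).
I_min = 83.1×46.8³/12 = 7.098×10^5 mm⁴
I = 7.098×10^5 mm⁴ = 7.098×10^-7 m⁴
Effective length L_e = K·L = 2 × 5.41 = 10.82 m
P_cr = π²EI / L_e² = π² × 103×10⁹ × 7.098×10^-7 / 10.82² = 6.164×10^3 N
Factor of safety n = P_cr / P = 6.1637 / 1.87 = 3.30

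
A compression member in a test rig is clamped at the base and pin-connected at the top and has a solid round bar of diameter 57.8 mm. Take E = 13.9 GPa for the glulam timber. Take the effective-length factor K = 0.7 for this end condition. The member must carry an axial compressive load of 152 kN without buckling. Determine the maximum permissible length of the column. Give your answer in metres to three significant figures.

L_max ≈ 1.00 m

I = πd⁴/64 = π×57.8⁴/64 = 5.479×10^5 mm⁴
I = 5.479×10^-7 m⁴
At the buckling limit P_cr = P = 1.520×10^5 N
From P_cr = π²EI/(K·L)²:  L = (1/K)·√(π²EI/P_cr) = (1/0.7)·√(π²×1.39×10^10×5.479×10^-7/1.520×10^5)
L = 1.00 m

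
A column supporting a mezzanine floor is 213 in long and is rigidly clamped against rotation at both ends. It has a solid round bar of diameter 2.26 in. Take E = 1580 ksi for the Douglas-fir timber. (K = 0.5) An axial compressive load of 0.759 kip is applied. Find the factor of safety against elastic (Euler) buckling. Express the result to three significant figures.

n ≈ 2.32

I = πd⁴/64 = π×2.26⁴/64 = 1.281 in⁴
Effective length L_e = K·L = 0.5 × 213 = 106.5 in
P_cr = π²EI / L_e² = π² × 1580×10³ × 1.281 / 106.5² = 1.761×10^3 lb
Factor of safety n = P_cr / P = 1.7606 / 0.759 = 2.32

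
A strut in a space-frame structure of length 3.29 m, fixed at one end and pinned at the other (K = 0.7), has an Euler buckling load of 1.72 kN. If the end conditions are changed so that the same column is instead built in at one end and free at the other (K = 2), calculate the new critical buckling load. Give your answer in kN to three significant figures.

P_cr ∝ 1/K², so P_cr,new = P_cr,old × (K_old/K_new)² = 1.72 × (0.7/2)²
= 1.72 × 0.1225 = 0.211 kN

P_cr ≈ 0.211 kN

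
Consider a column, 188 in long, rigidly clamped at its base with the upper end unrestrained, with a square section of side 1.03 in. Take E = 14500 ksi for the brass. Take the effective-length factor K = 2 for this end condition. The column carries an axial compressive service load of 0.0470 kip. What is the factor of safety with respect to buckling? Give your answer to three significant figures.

I = a⁴/12 = 1.03⁴/12 = 9.379×10^-2 in⁴
Effective length L_e = K·L = 2 × 188 = 376.0 in
P_cr = π²EI / L_e² = π² × 14500×10³ × 9.379×10^-2 / 376.0² = 94.94 lb
Factor of safety n = P_cr / P = 0.094942 / 0.0470 = 2.02

n ≈ 2.02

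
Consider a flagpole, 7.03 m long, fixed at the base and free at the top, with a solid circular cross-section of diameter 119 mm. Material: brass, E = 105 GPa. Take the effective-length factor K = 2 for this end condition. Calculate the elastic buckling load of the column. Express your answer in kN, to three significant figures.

P_cr ≈ 51.6 kN

I = πd⁴/64 = π×119⁴/64 = 9.844×10^6 mm⁴
I = 9.844×10^6 mm⁴ = 9.844×10^-6 m⁴
Effective length L_e = K·L = 2 × 7.03 = 14.06 m
P_cr = π²EI / L_e² = π² × 105×10⁹ × 9.844×10^-6 / 14.06² = 5.160×10^4 N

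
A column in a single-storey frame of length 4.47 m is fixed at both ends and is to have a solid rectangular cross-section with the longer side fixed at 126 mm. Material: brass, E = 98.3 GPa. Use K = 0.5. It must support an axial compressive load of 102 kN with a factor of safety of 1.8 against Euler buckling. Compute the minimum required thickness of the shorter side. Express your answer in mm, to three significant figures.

b ≈ 44.8 mm

Required P_cr = n·P = 1.8 × 102 = 183.6 kN
L_e = K·L = 0.5 × 4.47 = 2.235 m
Required I = P_cr·L_e²/(π²E) = 1.836×10^5 × 2.235² / (π² × 9.83×10^10) = 9.453×10^-7 m⁴
I_req = 9.453×10^5 mm⁴
Rectangle, weak axis: I_min = h·b³/12 with h = 126 mm fixed  ⇒  b = (12I/h)^(1/3) = 44.8 mm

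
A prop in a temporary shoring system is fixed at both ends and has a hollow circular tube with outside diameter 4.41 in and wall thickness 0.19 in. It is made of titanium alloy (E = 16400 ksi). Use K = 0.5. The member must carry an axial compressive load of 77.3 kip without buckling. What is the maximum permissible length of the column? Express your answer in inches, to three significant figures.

L_max ≈ 217 in

Inner diameter d_i = 4.41 − 2×0.19 = 4.030 in
I = π(d_o⁴ − d_i⁴)/64 = π(4.41⁴ − 4.030⁴)/64 = 5.619 in⁴
At the buckling limit P_cr = P = 7.730×10^4 lb
From P_cr = π²EI/(K·L)²:  L = (1/K)·√(π²EI/P_cr) = (1/0.5)·√(π²×1.64×10^7×5.619/7.730×10^4)
L = 217 in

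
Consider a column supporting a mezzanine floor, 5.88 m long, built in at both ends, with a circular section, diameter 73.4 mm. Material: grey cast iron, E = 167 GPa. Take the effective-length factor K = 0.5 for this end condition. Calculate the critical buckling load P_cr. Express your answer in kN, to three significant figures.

I = πd⁴/64 = π×73.4⁴/64 = 1.425×10^6 mm⁴
I = 1.425×10^6 mm⁴ = 1.425×10^-6 m⁴
Effective length L_e = K·L = 0.5 × 5.88 = 2.940 m
P_cr = π²EI / L_e² = π² × 167×10⁹ × 1.425×10^-6 / 2.940² = 2.717×10^5 N

P_cr ≈ 272 kN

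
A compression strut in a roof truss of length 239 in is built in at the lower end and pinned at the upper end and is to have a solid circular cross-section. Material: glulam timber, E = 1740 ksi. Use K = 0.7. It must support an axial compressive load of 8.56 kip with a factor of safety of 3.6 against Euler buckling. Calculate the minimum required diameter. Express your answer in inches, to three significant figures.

d ≈ 5.66 in

Required P_cr = n·P = 3.6 × 8.56 = 30.82 kip
L_e = K·L = 0.7 × 239 = 167.3 in
Required I = P_cr·L_e²/(π²E) = 3.082×10^4 × 167.3² / (π² × 1.74×10^6) = 50.22 in⁴
Solid circle: I = πd⁴/64  ⇒  d = (64I/π)^(1/4) = (64×50.22/π)^(1/4) = 5.66 in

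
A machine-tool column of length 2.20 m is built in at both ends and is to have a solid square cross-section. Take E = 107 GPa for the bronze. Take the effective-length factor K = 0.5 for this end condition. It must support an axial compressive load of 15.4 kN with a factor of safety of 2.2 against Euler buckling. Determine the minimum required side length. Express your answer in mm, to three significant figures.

Required P_cr = n·P = 2.2 × 15.4 = 33.88 kN
L_e = K·L = 0.5 × 2.20 = 1.100 m
Required I = P_cr·L_e²/(π²E) = 3.388×10^4 × 1.100² / (π² × 1.07×10^11) = 3.882×10^-8 m⁴
I_req = 3.882×10^4 mm⁴
Solid square: I = a⁴/12  ⇒  a = (12I)^(1/4) = (12×3.882×10^4)^(1/4) = 26.1 mm

a ≈ 26.1 mm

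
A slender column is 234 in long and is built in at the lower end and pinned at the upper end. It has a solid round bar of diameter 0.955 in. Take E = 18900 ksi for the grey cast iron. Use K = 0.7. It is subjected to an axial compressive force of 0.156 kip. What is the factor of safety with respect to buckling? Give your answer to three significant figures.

I = πd⁴/64 = π×0.955⁴/64 = 4.083×10^-2 in⁴
Effective length L_e = K·L = 0.7 × 234 = 163.8 in
P_cr = π²EI / L_e² = π² × 18900×10³ × 4.083×10^-2 / 163.8² = 283.9 lb
Factor of safety n = P_cr / P = 0.28387 / 0.156 = 1.82

n ≈ 1.82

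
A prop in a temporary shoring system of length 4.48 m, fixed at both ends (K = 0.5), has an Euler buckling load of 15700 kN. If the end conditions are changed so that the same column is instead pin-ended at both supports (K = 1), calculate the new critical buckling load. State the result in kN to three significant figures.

P_cr ≈ 3920 kN

P_cr ∝ 1/K², so P_cr,new = P_cr,old × (K_old/K_new)² = 15700 × (0.5/1)²
= 15700 × 0.2500 = 3920 kN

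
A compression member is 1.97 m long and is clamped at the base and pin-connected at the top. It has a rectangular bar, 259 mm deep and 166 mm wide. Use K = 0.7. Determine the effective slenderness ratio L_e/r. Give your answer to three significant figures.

λ ≈ 28.8

Buckling occurs about the weak axis: I_min = h·b³/12 with b = 166 mm (the shorter side).
I_min = 259×166³/12 = 9.873×10^7 mm⁴
A = 4.299×10^4 mm²;  r_min = √(I/A) = √(9.873×10^7/4.299×10^4) = 47.92 mm
L_e = K·L = 0.7 × 1.97 m = 1.379 m = 1379.0 mm
λ = L_e / r_min = 1379.0 / 47.92 = 28.8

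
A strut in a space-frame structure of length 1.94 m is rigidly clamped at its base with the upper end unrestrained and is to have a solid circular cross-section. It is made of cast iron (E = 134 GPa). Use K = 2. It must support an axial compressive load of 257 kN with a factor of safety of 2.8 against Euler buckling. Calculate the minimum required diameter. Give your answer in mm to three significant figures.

d ≈ 114 mm

Required P_cr = n·P = 2.8 × 257 = 719.6 kN
L_e = K·L = 2 × 1.94 = 3.880 m
Required I = P_cr·L_e²/(π²E) = 7.196×10^5 × 3.880² / (π² × 1.34×10^11) = 8.191×10^-6 m⁴
I_req = 8.191×10^6 mm⁴
Solid circle: I = πd⁴/64  ⇒  d = (64I/π)^(1/4) = (64×8.191×10^6/π)^(1/4) = 114 mm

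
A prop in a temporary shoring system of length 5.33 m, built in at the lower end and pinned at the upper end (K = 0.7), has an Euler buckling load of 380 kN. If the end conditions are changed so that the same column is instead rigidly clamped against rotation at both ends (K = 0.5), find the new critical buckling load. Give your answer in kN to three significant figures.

P_cr ∝ 1/K², so P_cr,new = P_cr,old × (K_old/K_new)² = 380 × (0.7/0.5)²
= 380 × 1.960 = 745 kN

P_cr ≈ 745 kN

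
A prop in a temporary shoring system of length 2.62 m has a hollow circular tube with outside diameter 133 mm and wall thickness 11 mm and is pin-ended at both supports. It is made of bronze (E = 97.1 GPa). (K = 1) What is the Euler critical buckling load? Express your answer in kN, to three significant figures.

P_cr ≈ 1100 kN

Inner diameter d_i = 133 − 2×11 = 111.0 mm
I = π(d_o⁴ − d_i⁴)/64 = π(133⁴ − 111.0⁴)/64 = 7.908×10^6 mm⁴
I = 7.908×10^6 mm⁴ = 7.908×10^-6 m⁴
Effective length L_e = K·L = 1 × 2.62 = 2.620 m
P_cr = π²EI / L_e² = π² × 97.1×10⁹ × 7.908×10^-6 / 2.620² = 1.104×10^6 N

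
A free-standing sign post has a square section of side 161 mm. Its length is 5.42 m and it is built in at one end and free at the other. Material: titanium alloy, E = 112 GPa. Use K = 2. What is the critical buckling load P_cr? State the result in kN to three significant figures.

I = a⁴/12 = 161⁴/12 = 5.599×10^7 mm⁴
I = 5.599×10^7 mm⁴ = 5.599×10^-5 m⁴
Effective length L_e = K·L = 2 × 5.42 = 10.84 m
P_cr = π²EI / L_e² = π² × 112×10⁹ × 5.599×10^-5 / 10.84² = 5.267×10^5 N

P_cr ≈ 527 kN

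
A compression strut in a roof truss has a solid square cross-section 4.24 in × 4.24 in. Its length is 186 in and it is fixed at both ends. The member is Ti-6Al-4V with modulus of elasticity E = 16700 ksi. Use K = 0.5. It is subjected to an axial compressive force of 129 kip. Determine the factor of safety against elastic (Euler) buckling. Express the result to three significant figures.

I = a⁴/12 = 4.24⁴/12 = 26.93 in⁴
Effective length L_e = K·L = 0.5 × 186 = 93.00 in
P_cr = π²EI / L_e² = π² × 16700×10³ × 26.93 / 93.00² = 5.133×10^5 lb
Factor of safety n = P_cr / P = 513.25 / 129 = 3.98

n ≈ 3.98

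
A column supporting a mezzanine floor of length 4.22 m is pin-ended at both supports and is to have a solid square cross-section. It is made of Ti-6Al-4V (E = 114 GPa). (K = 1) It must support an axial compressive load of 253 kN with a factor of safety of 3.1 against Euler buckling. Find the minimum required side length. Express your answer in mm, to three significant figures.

a ≈ 110 mm

Required P_cr = n·P = 3.1 × 253 = 784.3 kN
L_e = K·L = 1 × 4.22 = 4.220 m
Required I = P_cr·L_e²/(π²E) = 7.843×10^5 × 4.220² / (π² × 1.14×10^11) = 1.241×10^-5 m⁴
I_req = 1.241×10^7 mm⁴
Solid square: I = a⁴/12  ⇒  a = (12I)^(1/4) = (12×1.241×10^7)^(1/4) = 110 mm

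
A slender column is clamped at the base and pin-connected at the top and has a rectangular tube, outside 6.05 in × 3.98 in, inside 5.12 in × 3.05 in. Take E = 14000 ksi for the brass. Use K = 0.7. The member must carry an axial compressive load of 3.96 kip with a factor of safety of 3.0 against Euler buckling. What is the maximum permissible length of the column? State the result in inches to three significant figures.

Weak-axis I_min = (h_o·b_o³ − h_i·b_i³)/12 with b_o = 3.98, b_i = 3.050 in (shorter outer/inner sides).
I_min = (6.05×3.98³ − 5.120×3.050³)/12 = 19.68 in⁴
Required critical load P_cr = n·P = 3.0 × 3.96 = 11.88 kip = 1.188×10^4 lb
From P_cr = π²EI/(K·L)²:  L = (1/K)·√(π²EI/P_cr) = (1/0.7)·√(π²×1.40×10^7×19.68/1.188×10^4)
L = 683 in

L_max ≈ 683 in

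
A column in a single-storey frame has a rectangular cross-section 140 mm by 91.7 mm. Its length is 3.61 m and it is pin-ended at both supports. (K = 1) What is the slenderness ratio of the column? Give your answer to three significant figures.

λ ≈ 136

For a rectangle r_min = b/√12 = 91.7/√12 = 26.47 mm
L_e = K·L = 1 × 3.61 m = 3.610 m = 3610.0 mm
λ = L_e / r_min = 3610.0 / 26.47 = 136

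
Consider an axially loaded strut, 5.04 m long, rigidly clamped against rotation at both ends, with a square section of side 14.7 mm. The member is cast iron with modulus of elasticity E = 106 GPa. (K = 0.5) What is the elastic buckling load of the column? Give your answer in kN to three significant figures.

I = a⁴/12 = 14.7⁴/12 = 3.891×10^3 mm⁴
I = 3.891×10^3 mm⁴ = 3.891×10^-9 m⁴
Effective length L_e = K·L = 0.5 × 5.04 = 2.520 m
P_cr = π²EI / L_e² = π² × 106×10⁹ × 3.891×10^-9 / 2.520² = 641.1 N

P_cr ≈ 0.641 kN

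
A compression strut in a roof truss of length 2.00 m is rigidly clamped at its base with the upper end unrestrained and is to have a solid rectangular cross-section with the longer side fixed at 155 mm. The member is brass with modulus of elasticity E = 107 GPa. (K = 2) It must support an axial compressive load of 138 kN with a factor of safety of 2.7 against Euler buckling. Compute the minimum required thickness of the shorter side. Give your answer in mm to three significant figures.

b ≈ 75.9 mm

Required P_cr = n·P = 2.7 × 138 = 372.6 kN
L_e = K·L = 2 × 2.00 = 4.000 m
Required I = P_cr·L_e²/(π²E) = 3.726×10^5 × 4.000² / (π² × 1.07×10^11) = 5.645×10^-6 m⁴
I_req = 5.645×10^6 mm⁴
Rectangle, weak axis: I_min = h·b³/12 with h = 155 mm fixed  ⇒  b = (12I/h)^(1/3) = 75.9 mm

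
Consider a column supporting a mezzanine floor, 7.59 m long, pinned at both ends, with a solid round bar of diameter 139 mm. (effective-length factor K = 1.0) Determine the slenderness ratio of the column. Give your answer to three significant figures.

For a solid circle r = d/4 = 139/4 = 34.75 mm
L_e = K·L = 1 × 7.59 m = 7.590 m = 7590.0 mm
λ = L_e / r_min = 7590.0 / 34.75 = 218

λ ≈ 218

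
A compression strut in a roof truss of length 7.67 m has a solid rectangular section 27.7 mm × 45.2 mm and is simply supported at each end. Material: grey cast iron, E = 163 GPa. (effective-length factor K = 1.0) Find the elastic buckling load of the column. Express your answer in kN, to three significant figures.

P_cr ≈ 2.19 kN

Buckling occurs about the weak axis: I_min = h·b³/12 with b = 27.7 mm (the shorter side).
I_min = 45.2×27.7³/12 = 8.006×10^4 mm⁴
I = 8.006×10^4 mm⁴ = 8.006×10^-8 m⁴
Effective length L_e = K·L = 1 × 7.67 = 7.670 m
P_cr = π²EI / L_e² = π² × 163×10⁹ × 8.006×10^-8 / 7.670² = 2.189×10^3 N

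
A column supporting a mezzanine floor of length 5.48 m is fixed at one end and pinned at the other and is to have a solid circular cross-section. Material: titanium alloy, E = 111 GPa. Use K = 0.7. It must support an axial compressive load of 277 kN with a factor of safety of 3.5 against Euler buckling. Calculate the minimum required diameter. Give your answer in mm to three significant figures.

d ≈ 128 mm

Required P_cr = n·P = 3.5 × 277 = 969.5 kN
L_e = K·L = 0.7 × 5.48 = 3.836 m
Required I = P_cr·L_e²/(π²E) = 9.695×10^5 × 3.836² / (π² × 1.11×10^11) = 1.302×10^-5 m⁴
I_req = 1.302×10^7 mm⁴
Solid circle: I = πd⁴/64  ⇒  d = (64I/π)^(1/4) = (64×1.302×10^7/π)^(1/4) = 128 mm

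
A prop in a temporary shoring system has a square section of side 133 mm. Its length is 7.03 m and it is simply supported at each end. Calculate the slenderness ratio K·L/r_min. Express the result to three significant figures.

I = a⁴/12 = 133⁴/12 = 2.608×10^7 mm⁴
A = 1.769×10^4 mm²;  r_min = √(I/A) = √(2.608×10^7/1.769×10^4) = 38.39 mm
L_e = K·L = 1 × 7.03 m = 7.030 m = 7030.0 mm
λ = L_e / r_min = 7030.0 / 38.39 = 183

λ ≈ 183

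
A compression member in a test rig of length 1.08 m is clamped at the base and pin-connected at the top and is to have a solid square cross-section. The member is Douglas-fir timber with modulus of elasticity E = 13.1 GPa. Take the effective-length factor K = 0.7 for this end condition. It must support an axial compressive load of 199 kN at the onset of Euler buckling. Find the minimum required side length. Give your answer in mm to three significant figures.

a ≈ 57.0 mm

L_e = K·L = 0.7 × 1.08 = 0.7560 m
Required I = P_cr·L_e²/(π²E) = 1.990×10^5 × 0.7560² / (π² × 1.31×10^10) = 8.797×10^-7 m⁴
I_req = 8.797×10^5 mm⁴
Solid square: I = a⁴/12  ⇒  a = (12I)^(1/4) = (12×8.797×10^5)^(1/4) = 57.0 mm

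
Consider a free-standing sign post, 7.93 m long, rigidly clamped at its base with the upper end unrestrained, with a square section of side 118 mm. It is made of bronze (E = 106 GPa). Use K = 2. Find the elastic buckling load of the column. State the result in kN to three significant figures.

P_cr ≈ 67.2 kN

I = a⁴/12 = 118⁴/12 = 1.616×10^7 mm⁴
I = 1.616×10^7 mm⁴ = 1.616×10^-5 m⁴
Effective length L_e = K·L = 2 × 7.93 = 15.86 m
P_cr = π²EI / L_e² = π² × 106×10⁹ × 1.616×10^-5 / 15.86² = 6.720×10^4 N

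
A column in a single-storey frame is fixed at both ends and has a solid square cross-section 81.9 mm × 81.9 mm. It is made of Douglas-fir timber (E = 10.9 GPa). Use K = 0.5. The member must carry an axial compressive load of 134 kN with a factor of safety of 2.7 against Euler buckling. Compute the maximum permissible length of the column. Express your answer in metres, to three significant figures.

I = a⁴/12 = 81.9⁴/12 = 3.749×10^6 mm⁴
I = 3.749×10^-6 m⁴
Required critical load P_cr = n·P = 2.7 × 134 = 361.8 kN = 3.618×10^5 N
From P_cr = π²EI/(K·L)²:  L = (1/K)·√(π²EI/P_cr) = (1/0.5)·√(π²×1.09×10^10×3.749×10^-6/3.618×10^5)
L = 2.11 m

L_max ≈ 2.11 m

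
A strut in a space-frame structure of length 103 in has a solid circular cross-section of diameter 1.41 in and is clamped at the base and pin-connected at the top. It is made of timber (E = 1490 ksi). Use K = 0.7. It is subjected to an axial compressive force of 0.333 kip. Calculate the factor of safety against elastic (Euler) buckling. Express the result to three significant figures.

I = πd⁴/64 = π×1.41⁴/64 = 0.1940 in⁴
Effective length L_e = K·L = 0.7 × 103 = 72.10 in
P_cr = π²EI / L_e² = π² × 1490×10³ × 0.1940 / 72.10² = 548.9 lb
Factor of safety n = P_cr / P = 0.54886 / 0.333 = 1.65

n ≈ 1.65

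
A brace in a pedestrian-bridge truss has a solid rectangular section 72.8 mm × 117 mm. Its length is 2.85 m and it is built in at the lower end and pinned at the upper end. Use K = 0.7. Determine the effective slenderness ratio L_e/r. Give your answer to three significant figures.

For a rectangle r_min = b/√12 = 72.8/√12 = 21.02 mm
L_e = K·L = 0.7 × 2.85 m = 1.995 m = 1995.0 mm
λ = L_e / r_min = 1995.0 / 21.02 = 94.9

λ ≈ 94.9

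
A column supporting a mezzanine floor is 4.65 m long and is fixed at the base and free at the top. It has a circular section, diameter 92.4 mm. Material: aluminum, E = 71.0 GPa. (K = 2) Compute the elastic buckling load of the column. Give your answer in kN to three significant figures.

I = πd⁴/64 = π×92.4⁴/64 = 3.578×10^6 mm⁴
I = 3.578×10^6 mm⁴ = 3.578×10^-6 m⁴
Effective length L_e = K·L = 2 × 4.65 = 9.300 m
P_cr = π²EI / L_e² = π² × 71.0×10⁹ × 3.578×10^-6 / 9.300² = 2.899×10^4 N

P_cr ≈ 29.0 kN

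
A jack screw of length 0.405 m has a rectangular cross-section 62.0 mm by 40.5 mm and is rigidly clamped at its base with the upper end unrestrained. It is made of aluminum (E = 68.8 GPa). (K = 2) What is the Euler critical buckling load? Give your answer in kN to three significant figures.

P_cr ≈ 355 kN

Buckling occurs about the weak axis: I_min = h·b³/12 with b = 40.5 mm (the shorter side).
I_min = 62.0×40.5³/12 = 3.432×10^5 mm⁴
I = 3.432×10^5 mm⁴ = 3.432×10^-7 m⁴
Effective length L_e = K·L = 2 × 0.405 = 0.8100 m
P_cr = π²EI / L_e² = π² × 68.8×10⁹ × 3.432×10^-7 / 0.8100² = 3.552×10^5 N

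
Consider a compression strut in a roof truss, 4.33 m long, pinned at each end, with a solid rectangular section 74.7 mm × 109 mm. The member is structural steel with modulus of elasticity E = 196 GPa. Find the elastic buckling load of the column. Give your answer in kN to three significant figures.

P_cr ≈ 391 kN

Buckling occurs about the weak axis: I_min = h·b³/12 with b = 74.7 mm (the shorter side).
I_min = 109×74.7³/12 = 3.786×10^6 mm⁴
I = 3.786×10^6 mm⁴ = 3.786×10^-6 m⁴
Effective length L_e = K·L = 1 × 4.33 = 4.330 m
P_cr = π²EI / L_e² = π² × 196×10⁹ × 3.786×10^-6 / 4.330² = 3.906×10^5 N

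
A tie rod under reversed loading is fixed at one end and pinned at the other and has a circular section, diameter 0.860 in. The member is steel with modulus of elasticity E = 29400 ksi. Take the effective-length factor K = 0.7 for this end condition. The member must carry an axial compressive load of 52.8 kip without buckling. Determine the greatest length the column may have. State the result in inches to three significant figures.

L_max ≈ 17.4 in

I = πd⁴/64 = π×0.860⁴/64 = 2.685×10^-2 in⁴
At the buckling limit P_cr = P = 5.280×10^4 lb
From P_cr = π²EI/(K·L)²:  L = (1/K)·√(π²EI/P_cr) = (1/0.7)·√(π²×2.94×10^7×2.685×10^-2/5.280×10^4)
L = 17.4 in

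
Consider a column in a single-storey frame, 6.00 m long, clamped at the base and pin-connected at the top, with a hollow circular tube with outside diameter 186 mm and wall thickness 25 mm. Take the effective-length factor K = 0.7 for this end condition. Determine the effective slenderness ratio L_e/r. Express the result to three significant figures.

Inner diameter d_i = 186 − 2×25 = 136.0 mm
I = π(d_o⁴ − d_i⁴)/64 = π(186⁴ − 136.0⁴)/64 = 4.196×10^7 mm⁴
A = 1.264×10^4 mm²;  r_min = √(I/A) = √(4.196×10^7/1.264×10^4) = 57.60 mm
L_e = K·L = 0.7 × 6.00 m = 4.200 m = 4200.0 mm
λ = L_e / r_min = 4200.0 / 57.60 = 72.9

λ ≈ 72.9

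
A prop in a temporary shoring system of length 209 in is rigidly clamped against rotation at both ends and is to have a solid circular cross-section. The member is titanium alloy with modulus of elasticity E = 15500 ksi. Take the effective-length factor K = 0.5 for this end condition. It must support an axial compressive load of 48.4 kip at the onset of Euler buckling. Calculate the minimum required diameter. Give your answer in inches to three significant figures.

d ≈ 2.90 in

L_e = K·L = 0.5 × 209 = 104.5 in
Required I = P_cr·L_e²/(π²E) = 4.840×10^4 × 104.5² / (π² × 1.55×10^7) = 3.455 in⁴
Solid circle: I = πd⁴/64  ⇒  d = (64I/π)^(1/4) = (64×3.455/π)^(1/4) = 2.90 in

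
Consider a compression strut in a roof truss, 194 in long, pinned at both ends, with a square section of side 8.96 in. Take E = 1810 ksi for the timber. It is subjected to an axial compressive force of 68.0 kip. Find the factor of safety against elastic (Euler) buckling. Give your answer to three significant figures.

n ≈ 3.75

I = a⁴/12 = 8.96⁴/12 = 537.1 in⁴
Effective length L_e = K·L = 1 × 194 = 194.0 in
P_cr = π²EI / L_e² = π² × 1810×10³ × 537.1 / 194.0² = 2.549×10^5 lb
Factor of safety n = P_cr / P = 254.93 / 68.0 = 3.75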